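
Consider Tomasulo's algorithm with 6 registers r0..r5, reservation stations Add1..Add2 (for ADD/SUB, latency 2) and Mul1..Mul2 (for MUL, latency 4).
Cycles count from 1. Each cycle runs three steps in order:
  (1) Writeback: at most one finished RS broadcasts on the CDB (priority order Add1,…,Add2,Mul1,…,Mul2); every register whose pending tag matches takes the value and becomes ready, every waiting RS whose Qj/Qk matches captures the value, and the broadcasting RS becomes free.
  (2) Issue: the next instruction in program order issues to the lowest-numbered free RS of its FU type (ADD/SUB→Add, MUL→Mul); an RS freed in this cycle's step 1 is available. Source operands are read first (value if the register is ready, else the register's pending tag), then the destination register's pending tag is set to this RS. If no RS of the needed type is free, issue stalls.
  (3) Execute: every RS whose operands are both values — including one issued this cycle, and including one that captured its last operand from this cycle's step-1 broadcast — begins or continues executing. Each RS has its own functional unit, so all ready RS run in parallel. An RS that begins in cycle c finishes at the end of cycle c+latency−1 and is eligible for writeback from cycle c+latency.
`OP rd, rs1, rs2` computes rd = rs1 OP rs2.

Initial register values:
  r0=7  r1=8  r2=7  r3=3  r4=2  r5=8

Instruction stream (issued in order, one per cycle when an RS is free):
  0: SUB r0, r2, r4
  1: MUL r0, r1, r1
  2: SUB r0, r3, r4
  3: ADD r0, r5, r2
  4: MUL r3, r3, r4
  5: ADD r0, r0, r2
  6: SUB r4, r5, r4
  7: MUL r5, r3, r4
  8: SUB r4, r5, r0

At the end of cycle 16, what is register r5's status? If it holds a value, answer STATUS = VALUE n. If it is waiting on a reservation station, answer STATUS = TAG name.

c1: issue SUB r0<-Add1 | r0:Add1,r1:8,r2:7,r3:3,r4:2,r5:8
c2: issue MUL r0<-Mul1 | r0:Mul1,r1:8,r2:7,r3:3,r4:2,r5:8
c3: CDB Add1=5; issue SUB r0<-Add1 | r0:Add1,r1:8,r2:7,r3:3,r4:2,r5:8
c4: issue ADD r0<-Add2 | r0:Add2,r1:8,r2:7,r3:3,r4:2,r5:8
c5: CDB Add1=1; issue MUL r3<-Mul2 | r0:Add2,r1:8,r2:7,r3:Mul2,r4:2,r5:8
c6: CDB Add2=15; issue ADD r0<-Add1 | r0:Add1,r1:8,r2:7,r3:Mul2,r4:2,r5:8
c7: CDB Mul1=64; issue SUB r4<-Add2 | r0:Add1,r1:8,r2:7,r3:Mul2,r4:Add2,r5:8
c8: CDB Add1=22; issue MUL r5<-Mul1 | r0:22,r1:8,r2:7,r3:Mul2,r4:Add2,r5:Mul1
c9: CDB Add2=6; issue SUB r4<-Add1 | r0:22,r1:8,r2:7,r3:Mul2,r4:Add1,r5:Mul1
c10: CDB Mul2=6 | r0:22,r1:8,r2:7,r3:6,r4:Add1,r5:Mul1
c11: - | r0:22,r1:8,r2:7,r3:6,r4:Add1,r5:Mul1
c12: - | r0:22,r1:8,r2:7,r3:6,r4:Add1,r5:Mul1
c13: - | r0:22,r1:8,r2:7,r3:6,r4:Add1,r5:Mul1
c14: CDB Mul1=36 | r0:22,r1:8,r2:7,r3:6,r4:Add1,r5:36
c15: - | r0:22,r1:8,r2:7,r3:6,r4:Add1,r5:36
c16: CDB Add1=14 | r0:22,r1:8,r2:7,r3:6,r4:14,r5:36

STATUS = VALUE 36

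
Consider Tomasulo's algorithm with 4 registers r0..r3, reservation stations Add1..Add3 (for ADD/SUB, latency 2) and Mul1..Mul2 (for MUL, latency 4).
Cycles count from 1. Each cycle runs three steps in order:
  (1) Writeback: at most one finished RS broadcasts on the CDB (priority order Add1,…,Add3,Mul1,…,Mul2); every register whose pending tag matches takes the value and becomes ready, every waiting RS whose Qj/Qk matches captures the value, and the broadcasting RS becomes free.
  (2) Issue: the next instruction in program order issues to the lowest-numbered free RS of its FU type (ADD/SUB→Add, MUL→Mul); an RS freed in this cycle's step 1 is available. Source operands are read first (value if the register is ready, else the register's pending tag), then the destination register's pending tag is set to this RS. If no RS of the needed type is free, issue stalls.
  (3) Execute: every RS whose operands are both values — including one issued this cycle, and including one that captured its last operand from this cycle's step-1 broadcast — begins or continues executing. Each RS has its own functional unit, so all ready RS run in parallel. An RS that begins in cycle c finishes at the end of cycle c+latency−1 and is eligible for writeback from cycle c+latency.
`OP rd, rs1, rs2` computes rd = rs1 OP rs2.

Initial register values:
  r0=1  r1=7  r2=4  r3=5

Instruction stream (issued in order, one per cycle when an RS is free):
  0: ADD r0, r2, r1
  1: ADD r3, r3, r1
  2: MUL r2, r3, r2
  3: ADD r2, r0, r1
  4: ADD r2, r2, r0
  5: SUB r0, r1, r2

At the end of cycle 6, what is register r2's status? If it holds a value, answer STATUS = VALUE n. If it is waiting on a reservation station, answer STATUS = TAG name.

cycle 1: issue ADD r0<-Add1 // r0:Add1,r1:7,r2:4,r3:5
cycle 2: issue ADD r3<-Add2 // r0:Add1,r1:7,r2:4,r3:Add2
cycle 3: CDB Add1=11; issue MUL r2<-Mul1 // r0:11,r1:7,r2:Mul1,r3:Add2
cycle 4: CDB Add2=12; issue ADD r2<-Add1 // r0:11,r1:7,r2:Add1,r3:12
cycle 5: issue ADD r2<-Add2 // r0:11,r1:7,r2:Add2,r3:12
cycle 6: CDB Add1=18; issue SUB r0<-Add1 // r0:Add1,r1:7,r2:Add2,r3:12

STATUS = TAG Add2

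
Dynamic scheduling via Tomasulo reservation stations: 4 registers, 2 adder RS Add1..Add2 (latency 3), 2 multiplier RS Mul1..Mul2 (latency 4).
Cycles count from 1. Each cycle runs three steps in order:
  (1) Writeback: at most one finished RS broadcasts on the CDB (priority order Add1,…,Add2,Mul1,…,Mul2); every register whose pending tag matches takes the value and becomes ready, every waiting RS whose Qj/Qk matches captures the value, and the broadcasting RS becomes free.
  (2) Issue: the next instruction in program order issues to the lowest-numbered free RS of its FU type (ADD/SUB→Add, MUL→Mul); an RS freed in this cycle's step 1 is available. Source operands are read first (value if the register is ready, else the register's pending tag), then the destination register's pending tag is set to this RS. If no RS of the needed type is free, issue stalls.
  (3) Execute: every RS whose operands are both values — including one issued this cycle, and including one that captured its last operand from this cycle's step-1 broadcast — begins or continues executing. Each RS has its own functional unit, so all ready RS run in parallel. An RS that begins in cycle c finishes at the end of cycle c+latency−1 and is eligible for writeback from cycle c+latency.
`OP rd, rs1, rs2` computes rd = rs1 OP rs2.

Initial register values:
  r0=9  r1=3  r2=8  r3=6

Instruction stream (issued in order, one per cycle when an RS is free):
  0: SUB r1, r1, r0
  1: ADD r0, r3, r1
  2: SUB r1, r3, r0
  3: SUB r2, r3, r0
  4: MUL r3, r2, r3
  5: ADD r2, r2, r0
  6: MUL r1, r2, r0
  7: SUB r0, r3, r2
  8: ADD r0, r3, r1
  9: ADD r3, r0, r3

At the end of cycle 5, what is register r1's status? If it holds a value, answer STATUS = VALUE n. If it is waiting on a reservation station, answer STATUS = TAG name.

STATUS = TAG Add1

cycle 1: issue SUB r1<-Add1 // r0:9,r1:Add1,r2:8,r3:6
cycle 2: issue ADD r0<-Add2 // r0:Add2,r1:Add1,r2:8,r3:6
cycle 3: stall // r0:Add2,r1:Add1,r2:8,r3:6
cycle 4: CDB Add1=-6; issue SUB r1<-Add1 // r0:Add2,r1:Add1,r2:8,r3:6
cycle 5: stall // r0:Add2,r1:Add1,r2:8,r3:6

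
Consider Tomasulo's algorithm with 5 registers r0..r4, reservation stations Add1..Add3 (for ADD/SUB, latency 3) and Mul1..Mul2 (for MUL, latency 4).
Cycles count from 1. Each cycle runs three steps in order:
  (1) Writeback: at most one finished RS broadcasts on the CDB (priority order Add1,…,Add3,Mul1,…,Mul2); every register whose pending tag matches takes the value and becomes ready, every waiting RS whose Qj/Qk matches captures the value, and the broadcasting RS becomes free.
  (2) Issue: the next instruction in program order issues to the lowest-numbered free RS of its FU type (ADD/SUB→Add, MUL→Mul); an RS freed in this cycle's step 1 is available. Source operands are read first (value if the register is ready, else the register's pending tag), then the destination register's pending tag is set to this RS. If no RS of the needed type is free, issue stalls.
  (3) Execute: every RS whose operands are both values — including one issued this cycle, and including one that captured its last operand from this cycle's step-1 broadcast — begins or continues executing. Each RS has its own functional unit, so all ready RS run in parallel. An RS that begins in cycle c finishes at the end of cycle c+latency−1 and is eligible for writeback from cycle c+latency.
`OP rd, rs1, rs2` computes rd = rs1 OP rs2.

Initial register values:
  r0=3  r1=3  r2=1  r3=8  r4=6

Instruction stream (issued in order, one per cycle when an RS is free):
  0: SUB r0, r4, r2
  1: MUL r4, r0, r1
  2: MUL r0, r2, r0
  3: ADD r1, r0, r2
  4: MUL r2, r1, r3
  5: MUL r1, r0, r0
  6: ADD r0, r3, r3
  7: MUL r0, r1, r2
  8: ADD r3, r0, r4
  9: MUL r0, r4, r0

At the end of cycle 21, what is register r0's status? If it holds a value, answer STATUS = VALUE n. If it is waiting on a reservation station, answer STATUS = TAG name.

cycle 1: issue SUB r0<-Add1 // r0:Add1,r1:3,r2:1,r3:8,r4:6
cycle 2: issue MUL r4<-Mul1 // r0:Add1,r1:3,r2:1,r3:8,r4:Mul1
cycle 3: issue MUL r0<-Mul2 // r0:Mul2,r1:3,r2:1,r3:8,r4:Mul1
cycle 4: CDB Add1=5; issue ADD r1<-Add1 // r0:Mul2,r1:Add1,r2:1,r3:8,r4:Mul1
cycle 5: stall // r0:Mul2,r1:Add1,r2:1,r3:8,r4:Mul1
cycle 6: stall // r0:Mul2,r1:Add1,r2:1,r3:8,r4:Mul1
cycle 7: stall // r0:Mul2,r1:Add1,r2:1,r3:8,r4:Mul1
cycle 8: CDB Mul1=15; issue MUL r2<-Mul1 // r0:Mul2,r1:Add1,r2:Mul1,r3:8,r4:15
cycle 9: CDB Mul2=5; issue MUL r1<-Mul2 // r0:5,r1:Mul2,r2:Mul1,r3:8,r4:15
cycle 10: issue ADD r0<-Add2 // r0:Add2,r1:Mul2,r2:Mul1,r3:8,r4:15
cycle 11: stall // r0:Add2,r1:Mul2,r2:Mul1,r3:8,r4:15
cycle 12: CDB Add1=6; stall // r0:Add2,r1:Mul2,r2:Mul1,r3:8,r4:15
cycle 13: CDB Add2=16; stall // r0:16,r1:Mul2,r2:Mul1,r3:8,r4:15
cycle 14: CDB Mul2=25; issue MUL r0<-Mul2 // r0:Mul2,r1:25,r2:Mul1,r3:8,r4:15
cycle 15: issue ADD r3<-Add1 // r0:Mul2,r1:25,r2:Mul1,r3:Add1,r4:15
cycle 16: CDB Mul1=48; issue MUL r0<-Mul1 // r0:Mul1,r1:25,r2:48,r3:Add1,r4:15
cycle 17: - // r0:Mul1,r1:25,r2:48,r3:Add1,r4:15
cycle 18: - // r0:Mul1,r1:25,r2:48,r3:Add1,r4:15
cycle 19: - // r0:Mul1,r1:25,r2:48,r3:Add1,r4:15
cycle 20: CDB Mul2=1200 // r0:Mul1,r1:25,r2:48,r3:Add1,r4:15
cycle 21: - // r0:Mul1,r1:25,r2:48,r3:Add1,r4:15

STATUS = TAG Mul1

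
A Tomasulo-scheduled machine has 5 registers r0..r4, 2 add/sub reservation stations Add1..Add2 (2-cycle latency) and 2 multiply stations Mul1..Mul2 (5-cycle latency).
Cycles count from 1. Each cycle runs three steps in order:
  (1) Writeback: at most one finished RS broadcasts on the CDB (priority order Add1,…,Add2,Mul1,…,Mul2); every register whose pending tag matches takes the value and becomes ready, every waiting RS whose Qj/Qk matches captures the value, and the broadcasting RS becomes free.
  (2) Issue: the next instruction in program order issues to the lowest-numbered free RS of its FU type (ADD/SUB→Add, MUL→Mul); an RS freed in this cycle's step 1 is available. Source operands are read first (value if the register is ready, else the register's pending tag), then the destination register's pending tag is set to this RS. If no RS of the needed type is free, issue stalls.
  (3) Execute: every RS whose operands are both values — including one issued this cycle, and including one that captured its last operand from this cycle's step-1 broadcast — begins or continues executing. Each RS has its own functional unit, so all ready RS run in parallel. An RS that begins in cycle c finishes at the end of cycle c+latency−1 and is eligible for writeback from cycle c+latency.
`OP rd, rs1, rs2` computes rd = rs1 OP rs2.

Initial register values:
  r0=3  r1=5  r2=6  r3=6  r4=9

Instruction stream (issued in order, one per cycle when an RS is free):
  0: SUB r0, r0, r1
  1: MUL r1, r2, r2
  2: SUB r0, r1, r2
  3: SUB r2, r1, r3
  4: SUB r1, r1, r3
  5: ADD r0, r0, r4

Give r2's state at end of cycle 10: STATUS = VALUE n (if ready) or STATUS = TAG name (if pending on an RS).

STATUS = VALUE 30

cycle 1: issue SUB r0<-Add1 // r0:Add1,r1:5,r2:6,r3:6,r4:9
cycle 2: issue MUL r1<-Mul1 // r0:Add1,r1:Mul1,r2:6,r3:6,r4:9
cycle 3: CDB Add1=-2; issue SUB r0<-Add1 // r0:Add1,r1:Mul1,r2:6,r3:6,r4:9
cycle 4: issue SUB r2<-Add2 // r0:Add1,r1:Mul1,r2:Add2,r3:6,r4:9
cycle 5: stall // r0:Add1,r1:Mul1,r2:Add2,r3:6,r4:9
cycle 6: stall // r0:Add1,r1:Mul1,r2:Add2,r3:6,r4:9
cycle 7: CDB Mul1=36; stall // r0:Add1,r1:36,r2:Add2,r3:6,r4:9
cycle 8: stall // r0:Add1,r1:36,r2:Add2,r3:6,r4:9
cycle 9: CDB Add1=30; issue SUB r1<-Add1 // r0:30,r1:Add1,r2:Add2,r3:6,r4:9
cycle 10: CDB Add2=30; issue ADD r0<-Add2 // r0:Add2,r1:Add1,r2:30,r3:6,r4:9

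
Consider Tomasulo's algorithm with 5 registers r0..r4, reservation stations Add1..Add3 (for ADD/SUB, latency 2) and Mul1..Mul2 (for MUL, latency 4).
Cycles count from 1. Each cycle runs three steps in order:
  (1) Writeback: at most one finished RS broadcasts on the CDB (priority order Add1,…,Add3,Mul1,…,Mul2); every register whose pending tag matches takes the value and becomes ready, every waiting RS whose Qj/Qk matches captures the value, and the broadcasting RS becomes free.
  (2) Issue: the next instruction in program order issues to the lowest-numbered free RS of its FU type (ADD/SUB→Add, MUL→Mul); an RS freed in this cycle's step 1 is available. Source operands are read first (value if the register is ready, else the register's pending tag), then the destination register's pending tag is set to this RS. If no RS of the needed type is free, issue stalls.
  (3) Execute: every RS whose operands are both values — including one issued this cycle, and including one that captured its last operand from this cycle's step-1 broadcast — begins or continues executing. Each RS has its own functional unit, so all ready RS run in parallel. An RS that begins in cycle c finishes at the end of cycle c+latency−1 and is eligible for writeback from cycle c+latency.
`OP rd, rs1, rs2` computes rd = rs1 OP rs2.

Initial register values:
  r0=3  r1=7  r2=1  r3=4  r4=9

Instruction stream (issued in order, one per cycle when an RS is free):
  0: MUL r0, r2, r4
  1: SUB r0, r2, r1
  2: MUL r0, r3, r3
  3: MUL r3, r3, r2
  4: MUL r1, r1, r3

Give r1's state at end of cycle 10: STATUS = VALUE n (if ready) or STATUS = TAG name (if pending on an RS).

STATUS = TAG Mul2

  c1: issue MUL r0<-Mul1  regs: r0:Mul1,r1:7,r2:1,r3:4,r4:9
  c2: issue SUB r0<-Add1  regs: r0:Add1,r1:7,r2:1,r3:4,r4:9
  c3: issue MUL r0<-Mul2  regs: r0:Mul2,r1:7,r2:1,r3:4,r4:9
  c4: CDB Add1=-6; stall  regs: r0:Mul2,r1:7,r2:1,r3:4,r4:9
  c5: CDB Mul1=9; issue MUL r3<-Mul1  regs: r0:Mul2,r1:7,r2:1,r3:Mul1,r4:9
  c6: stall  regs: r0:Mul2,r1:7,r2:1,r3:Mul1,r4:9
  c7: CDB Mul2=16; issue MUL r1<-Mul2  regs: r0:16,r1:Mul2,r2:1,r3:Mul1,r4:9
  c8: -  regs: r0:16,r1:Mul2,r2:1,r3:Mul1,r4:9
  c9: CDB Mul1=4  regs: r0:16,r1:Mul2,r2:1,r3:4,r4:9
  c10: -  regs: r0:16,r1:Mul2,r2:1,r3:4,r4:9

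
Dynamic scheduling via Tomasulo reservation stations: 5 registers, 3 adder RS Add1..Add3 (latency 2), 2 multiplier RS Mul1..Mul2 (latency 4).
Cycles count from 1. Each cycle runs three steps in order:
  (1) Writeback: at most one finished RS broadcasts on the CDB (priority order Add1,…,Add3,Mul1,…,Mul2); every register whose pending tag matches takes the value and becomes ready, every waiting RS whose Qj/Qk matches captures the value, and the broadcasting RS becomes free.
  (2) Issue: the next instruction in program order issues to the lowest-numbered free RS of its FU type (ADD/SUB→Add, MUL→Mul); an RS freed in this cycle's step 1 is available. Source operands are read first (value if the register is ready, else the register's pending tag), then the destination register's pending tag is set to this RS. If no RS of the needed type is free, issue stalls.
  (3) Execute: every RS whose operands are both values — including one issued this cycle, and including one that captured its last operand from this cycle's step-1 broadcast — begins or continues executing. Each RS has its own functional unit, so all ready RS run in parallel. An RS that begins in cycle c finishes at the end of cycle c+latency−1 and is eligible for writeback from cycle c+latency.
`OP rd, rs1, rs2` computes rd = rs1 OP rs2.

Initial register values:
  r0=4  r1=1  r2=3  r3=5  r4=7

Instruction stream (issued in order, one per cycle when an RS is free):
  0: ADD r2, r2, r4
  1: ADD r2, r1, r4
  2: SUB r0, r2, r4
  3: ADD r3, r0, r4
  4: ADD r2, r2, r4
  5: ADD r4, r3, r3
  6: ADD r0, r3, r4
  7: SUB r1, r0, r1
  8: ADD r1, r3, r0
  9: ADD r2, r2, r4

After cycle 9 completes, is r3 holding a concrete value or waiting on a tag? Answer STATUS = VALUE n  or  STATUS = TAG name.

c1: issue ADD r2<-Add1 | r0:4,r1:1,r2:Add1,r3:5,r4:7
c2: issue ADD r2<-Add2 | r0:4,r1:1,r2:Add2,r3:5,r4:7
c3: CDB Add1=10; issue SUB r0<-Add1 | r0:Add1,r1:1,r2:Add2,r3:5,r4:7
c4: CDB Add2=8; issue ADD r3<-Add2 | r0:Add1,r1:1,r2:8,r3:Add2,r4:7
c5: issue ADD r2<-Add3 | r0:Add1,r1:1,r2:Add3,r3:Add2,r4:7
c6: CDB Add1=1; issue ADD r4<-Add1 | r0:1,r1:1,r2:Add3,r3:Add2,r4:Add1
c7: CDB Add3=15; issue ADD r0<-Add3 | r0:Add3,r1:1,r2:15,r3:Add2,r4:Add1
c8: CDB Add2=8; issue SUB r1<-Add2 | r0:Add3,r1:Add2,r2:15,r3:8,r4:Add1
c9: stall | r0:Add3,r1:Add2,r2:15,r3:8,r4:Add1

STATUS = VALUE 8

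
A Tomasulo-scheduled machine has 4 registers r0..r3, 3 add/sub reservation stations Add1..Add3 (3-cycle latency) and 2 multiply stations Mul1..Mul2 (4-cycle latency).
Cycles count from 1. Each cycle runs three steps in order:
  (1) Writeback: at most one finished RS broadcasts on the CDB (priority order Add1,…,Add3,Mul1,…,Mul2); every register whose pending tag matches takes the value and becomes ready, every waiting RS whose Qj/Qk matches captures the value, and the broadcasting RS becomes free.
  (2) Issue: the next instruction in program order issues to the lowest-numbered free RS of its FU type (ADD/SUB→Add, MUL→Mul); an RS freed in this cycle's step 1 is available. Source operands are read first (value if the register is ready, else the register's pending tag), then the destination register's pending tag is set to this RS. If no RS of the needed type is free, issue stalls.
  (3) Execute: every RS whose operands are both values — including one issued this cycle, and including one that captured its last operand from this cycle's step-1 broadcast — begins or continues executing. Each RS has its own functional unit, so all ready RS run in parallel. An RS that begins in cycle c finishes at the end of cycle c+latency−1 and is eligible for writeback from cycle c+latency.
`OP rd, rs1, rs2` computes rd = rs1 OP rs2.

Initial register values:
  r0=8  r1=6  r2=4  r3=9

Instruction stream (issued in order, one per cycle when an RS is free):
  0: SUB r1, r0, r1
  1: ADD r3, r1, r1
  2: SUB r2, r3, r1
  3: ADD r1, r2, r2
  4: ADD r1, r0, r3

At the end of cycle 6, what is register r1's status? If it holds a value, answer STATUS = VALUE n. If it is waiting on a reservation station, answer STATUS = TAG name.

STATUS = TAG Add1

  c1: issue SUB r1<-Add1  regs: r0:8,r1:Add1,r2:4,r3:9
  c2: issue ADD r3<-Add2  regs: r0:8,r1:Add1,r2:4,r3:Add2
  c3: issue SUB r2<-Add3  regs: r0:8,r1:Add1,r2:Add3,r3:Add2
  c4: CDB Add1=2; issue ADD r1<-Add1  regs: r0:8,r1:Add1,r2:Add3,r3:Add2
  c5: stall  regs: r0:8,r1:Add1,r2:Add3,r3:Add2
  c6: stall  regs: r0:8,r1:Add1,r2:Add3,r3:Add2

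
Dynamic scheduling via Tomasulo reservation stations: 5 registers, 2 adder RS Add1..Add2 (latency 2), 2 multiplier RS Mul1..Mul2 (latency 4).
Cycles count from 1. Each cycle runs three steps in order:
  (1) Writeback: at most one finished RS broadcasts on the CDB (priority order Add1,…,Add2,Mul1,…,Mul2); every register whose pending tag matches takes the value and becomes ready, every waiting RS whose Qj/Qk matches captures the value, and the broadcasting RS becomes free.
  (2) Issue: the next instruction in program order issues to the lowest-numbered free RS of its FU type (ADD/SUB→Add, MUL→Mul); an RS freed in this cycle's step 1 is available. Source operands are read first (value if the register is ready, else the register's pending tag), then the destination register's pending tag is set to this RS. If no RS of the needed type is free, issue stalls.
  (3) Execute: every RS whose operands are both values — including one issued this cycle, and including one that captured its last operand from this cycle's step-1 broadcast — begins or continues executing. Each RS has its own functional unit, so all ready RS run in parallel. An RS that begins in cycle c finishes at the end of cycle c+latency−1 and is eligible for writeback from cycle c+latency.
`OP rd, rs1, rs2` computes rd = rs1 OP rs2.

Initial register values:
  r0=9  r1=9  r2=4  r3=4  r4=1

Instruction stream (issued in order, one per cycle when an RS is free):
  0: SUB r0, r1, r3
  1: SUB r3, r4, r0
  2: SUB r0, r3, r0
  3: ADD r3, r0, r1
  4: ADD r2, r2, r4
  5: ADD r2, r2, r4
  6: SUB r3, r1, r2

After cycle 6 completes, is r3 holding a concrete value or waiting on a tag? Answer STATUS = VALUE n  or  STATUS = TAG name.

STATUS = TAG Add2

c1: issue SUB r0<-Add1 | r0:Add1,r1:9,r2:4,r3:4,r4:1
c2: issue SUB r3<-Add2 | r0:Add1,r1:9,r2:4,r3:Add2,r4:1
c3: CDB Add1=5; issue SUB r0<-Add1 | r0:Add1,r1:9,r2:4,r3:Add2,r4:1
c4: stall | r0:Add1,r1:9,r2:4,r3:Add2,r4:1
c5: CDB Add2=-4; issue ADD r3<-Add2 | r0:Add1,r1:9,r2:4,r3:Add2,r4:1
c6: stall | r0:Add1,r1:9,r2:4,r3:Add2,r4:1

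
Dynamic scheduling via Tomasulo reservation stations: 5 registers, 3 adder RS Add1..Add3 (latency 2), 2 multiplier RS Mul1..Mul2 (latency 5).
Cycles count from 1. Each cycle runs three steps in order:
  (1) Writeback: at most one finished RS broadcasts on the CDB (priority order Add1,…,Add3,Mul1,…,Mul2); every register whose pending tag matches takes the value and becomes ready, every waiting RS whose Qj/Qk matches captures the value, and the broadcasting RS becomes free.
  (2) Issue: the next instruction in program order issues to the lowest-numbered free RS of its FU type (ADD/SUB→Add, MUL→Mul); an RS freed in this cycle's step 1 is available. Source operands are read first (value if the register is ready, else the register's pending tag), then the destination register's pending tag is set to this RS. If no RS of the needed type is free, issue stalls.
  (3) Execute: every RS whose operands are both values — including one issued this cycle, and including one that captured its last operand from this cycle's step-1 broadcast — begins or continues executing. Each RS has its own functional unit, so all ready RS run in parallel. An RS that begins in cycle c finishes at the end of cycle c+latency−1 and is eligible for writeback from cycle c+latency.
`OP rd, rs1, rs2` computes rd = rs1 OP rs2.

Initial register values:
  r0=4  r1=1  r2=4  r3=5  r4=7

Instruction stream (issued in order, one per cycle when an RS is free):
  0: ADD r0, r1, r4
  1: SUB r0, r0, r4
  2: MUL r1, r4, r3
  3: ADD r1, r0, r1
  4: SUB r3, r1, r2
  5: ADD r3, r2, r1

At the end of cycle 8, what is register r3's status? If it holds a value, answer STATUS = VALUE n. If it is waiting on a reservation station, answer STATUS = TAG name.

cycle 1: issue ADD r0<-Add1 // r0:Add1,r1:1,r2:4,r3:5,r4:7
cycle 2: issue SUB r0<-Add2 // r0:Add2,r1:1,r2:4,r3:5,r4:7
cycle 3: CDB Add1=8; issue MUL r1<-Mul1 // r0:Add2,r1:Mul1,r2:4,r3:5,r4:7
cycle 4: issue ADD r1<-Add1 // r0:Add2,r1:Add1,r2:4,r3:5,r4:7
cycle 5: CDB Add2=1; issue SUB r3<-Add2 // r0:1,r1:Add1,r2:4,r3:Add2,r4:7
cycle 6: issue ADD r3<-Add3 // r0:1,r1:Add1,r2:4,r3:Add3,r4:7
cycle 7: - // r0:1,r1:Add1,r2:4,r3:Add3,r4:7
cycle 8: CDB Mul1=35 // r0:1,r1:Add1,r2:4,r3:Add3,r4:7

STATUS = TAG Add3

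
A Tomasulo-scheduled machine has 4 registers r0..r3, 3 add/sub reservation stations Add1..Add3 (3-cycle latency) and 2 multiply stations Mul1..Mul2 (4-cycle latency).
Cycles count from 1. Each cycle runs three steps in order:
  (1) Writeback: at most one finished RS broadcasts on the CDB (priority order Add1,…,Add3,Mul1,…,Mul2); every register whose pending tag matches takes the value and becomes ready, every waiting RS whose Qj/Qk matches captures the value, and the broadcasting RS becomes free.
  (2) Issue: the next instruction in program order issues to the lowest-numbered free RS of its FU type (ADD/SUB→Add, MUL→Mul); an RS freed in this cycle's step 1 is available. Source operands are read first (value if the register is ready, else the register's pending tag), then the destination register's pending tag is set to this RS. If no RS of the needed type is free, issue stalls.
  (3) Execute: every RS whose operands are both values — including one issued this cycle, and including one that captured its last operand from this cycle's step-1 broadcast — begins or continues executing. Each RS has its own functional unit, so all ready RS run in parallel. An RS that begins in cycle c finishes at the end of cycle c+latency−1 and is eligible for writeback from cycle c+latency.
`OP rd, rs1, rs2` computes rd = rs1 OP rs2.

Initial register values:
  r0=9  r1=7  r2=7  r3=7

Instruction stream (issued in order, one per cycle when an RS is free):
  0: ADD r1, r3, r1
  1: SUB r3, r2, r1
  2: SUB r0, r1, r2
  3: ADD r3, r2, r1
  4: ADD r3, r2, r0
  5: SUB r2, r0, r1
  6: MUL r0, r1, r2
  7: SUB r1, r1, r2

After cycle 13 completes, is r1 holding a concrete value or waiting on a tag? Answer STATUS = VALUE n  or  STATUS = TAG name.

STATUS = TAG Add3

cycle 1: issue ADD r1<-Add1 // r0:9,r1:Add1,r2:7,r3:7
cycle 2: issue SUB r3<-Add2 // r0:9,r1:Add1,r2:7,r3:Add2
cycle 3: issue SUB r0<-Add3 // r0:Add3,r1:Add1,r2:7,r3:Add2
cycle 4: CDB Add1=14; issue ADD r3<-Add1 // r0:Add3,r1:14,r2:7,r3:Add1
cycle 5: stall // r0:Add3,r1:14,r2:7,r3:Add1
cycle 6: stall // r0:Add3,r1:14,r2:7,r3:Add1
cycle 7: CDB Add1=21; issue ADD r3<-Add1 // r0:Add3,r1:14,r2:7,r3:Add1
cycle 8: CDB Add2=-7; issue SUB r2<-Add2 // r0:Add3,r1:14,r2:Add2,r3:Add1
cycle 9: CDB Add3=7; issue MUL r0<-Mul1 // r0:Mul1,r1:14,r2:Add2,r3:Add1
cycle 10: issue SUB r1<-Add3 // r0:Mul1,r1:Add3,r2:Add2,r3:Add1
cycle 11: - // r0:Mul1,r1:Add3,r2:Add2,r3:Add1
cycle 12: CDB Add1=14 // r0:Mul1,r1:Add3,r2:Add2,r3:14
cycle 13: CDB Add2=-7 // r0:Mul1,r1:Add3,r2:-7,r3:14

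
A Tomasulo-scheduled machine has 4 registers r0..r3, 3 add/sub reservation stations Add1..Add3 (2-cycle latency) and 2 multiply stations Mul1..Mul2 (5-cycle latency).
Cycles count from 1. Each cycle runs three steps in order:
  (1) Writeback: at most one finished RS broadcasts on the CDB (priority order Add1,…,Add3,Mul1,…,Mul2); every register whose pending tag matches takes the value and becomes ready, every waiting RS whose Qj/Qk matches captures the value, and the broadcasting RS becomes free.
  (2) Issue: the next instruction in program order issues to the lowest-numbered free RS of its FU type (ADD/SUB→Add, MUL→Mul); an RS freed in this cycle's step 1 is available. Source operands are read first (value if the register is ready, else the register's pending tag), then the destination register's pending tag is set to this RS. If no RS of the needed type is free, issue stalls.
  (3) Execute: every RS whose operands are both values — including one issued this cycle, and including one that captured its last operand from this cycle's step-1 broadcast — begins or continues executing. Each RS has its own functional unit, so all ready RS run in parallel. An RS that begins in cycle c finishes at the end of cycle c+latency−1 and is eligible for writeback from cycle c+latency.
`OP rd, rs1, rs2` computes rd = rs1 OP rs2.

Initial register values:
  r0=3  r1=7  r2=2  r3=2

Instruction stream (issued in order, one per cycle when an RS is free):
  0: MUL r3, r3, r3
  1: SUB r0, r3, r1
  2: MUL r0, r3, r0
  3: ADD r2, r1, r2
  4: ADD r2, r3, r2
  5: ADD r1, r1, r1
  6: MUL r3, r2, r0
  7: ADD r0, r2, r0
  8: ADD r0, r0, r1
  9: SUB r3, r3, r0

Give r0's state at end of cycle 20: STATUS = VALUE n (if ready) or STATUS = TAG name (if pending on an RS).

  c1: issue MUL r3<-Mul1  regs: r0:3,r1:7,r2:2,r3:Mul1
  c2: issue SUB r0<-Add1  regs: r0:Add1,r1:7,r2:2,r3:Mul1
  c3: issue MUL r0<-Mul2  regs: r0:Mul2,r1:7,r2:2,r3:Mul1
  c4: issue ADD r2<-Add2  regs: r0:Mul2,r1:7,r2:Add2,r3:Mul1
  c5: issue ADD r2<-Add3  regs: r0:Mul2,r1:7,r2:Add3,r3:Mul1
  c6: CDB Add2=9; issue ADD r1<-Add2  regs: r0:Mul2,r1:Add2,r2:Add3,r3:Mul1
  c7: CDB Mul1=4; issue MUL r3<-Mul1  regs: r0:Mul2,r1:Add2,r2:Add3,r3:Mul1
  c8: CDB Add2=14; issue ADD r0<-Add2  regs: r0:Add2,r1:14,r2:Add3,r3:Mul1
  c9: CDB Add1=-3; issue ADD r0<-Add1  regs: r0:Add1,r1:14,r2:Add3,r3:Mul1
  c10: CDB Add3=13; issue SUB r3<-Add3  regs: r0:Add1,r1:14,r2:13,r3:Add3
  c11: -  regs: r0:Add1,r1:14,r2:13,r3:Add3
  c12: -  regs: r0:Add1,r1:14,r2:13,r3:Add3
  c13: -  regs: r0:Add1,r1:14,r2:13,r3:Add3
  c14: CDB Mul2=-12  regs: r0:Add1,r1:14,r2:13,r3:Add3
  c15: -  regs: r0:Add1,r1:14,r2:13,r3:Add3
  c16: CDB Add2=1  regs: r0:Add1,r1:14,r2:13,r3:Add3
  c17: -  regs: r0:Add1,r1:14,r2:13,r3:Add3
  c18: CDB Add1=15  regs: r0:15,r1:14,r2:13,r3:Add3
  c19: CDB Mul1=-156  regs: r0:15,r1:14,r2:13,r3:Add3
  c20: -  regs: r0:15,r1:14,r2:13,r3:Add3

STATUS = VALUE 15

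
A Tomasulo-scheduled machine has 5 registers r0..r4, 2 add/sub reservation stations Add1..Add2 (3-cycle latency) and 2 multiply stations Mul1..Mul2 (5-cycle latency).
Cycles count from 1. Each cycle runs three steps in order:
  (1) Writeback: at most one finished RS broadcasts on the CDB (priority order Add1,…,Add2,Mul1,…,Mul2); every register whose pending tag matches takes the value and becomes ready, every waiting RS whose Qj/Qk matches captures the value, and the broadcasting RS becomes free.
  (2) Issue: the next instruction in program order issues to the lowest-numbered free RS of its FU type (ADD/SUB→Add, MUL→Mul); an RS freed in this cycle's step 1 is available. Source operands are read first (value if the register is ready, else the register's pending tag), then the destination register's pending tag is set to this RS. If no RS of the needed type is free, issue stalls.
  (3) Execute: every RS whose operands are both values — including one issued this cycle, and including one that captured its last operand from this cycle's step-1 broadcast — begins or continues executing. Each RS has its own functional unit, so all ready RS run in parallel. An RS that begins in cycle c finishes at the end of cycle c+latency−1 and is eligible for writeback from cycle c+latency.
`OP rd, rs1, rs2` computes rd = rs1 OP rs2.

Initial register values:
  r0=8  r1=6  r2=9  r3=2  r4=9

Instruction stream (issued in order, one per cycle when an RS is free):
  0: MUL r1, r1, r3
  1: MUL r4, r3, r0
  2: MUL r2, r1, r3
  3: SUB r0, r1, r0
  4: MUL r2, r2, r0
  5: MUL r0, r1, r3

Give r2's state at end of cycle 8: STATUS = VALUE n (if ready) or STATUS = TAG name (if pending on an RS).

STATUS = TAG Mul2

cycle 1: issue MUL r1<-Mul1 // r0:8,r1:Mul1,r2:9,r3:2,r4:9
cycle 2: issue MUL r4<-Mul2 // r0:8,r1:Mul1,r2:9,r3:2,r4:Mul2
cycle 3: stall // r0:8,r1:Mul1,r2:9,r3:2,r4:Mul2
cycle 4: stall // r0:8,r1:Mul1,r2:9,r3:2,r4:Mul2
cycle 5: stall // r0:8,r1:Mul1,r2:9,r3:2,r4:Mul2
cycle 6: CDB Mul1=12; issue MUL r2<-Mul1 // r0:8,r1:12,r2:Mul1,r3:2,r4:Mul2
cycle 7: CDB Mul2=16; issue SUB r0<-Add1 // r0:Add1,r1:12,r2:Mul1,r3:2,r4:16
cycle 8: issue MUL r2<-Mul2 // r0:Add1,r1:12,r2:Mul2,r3:2,r4:16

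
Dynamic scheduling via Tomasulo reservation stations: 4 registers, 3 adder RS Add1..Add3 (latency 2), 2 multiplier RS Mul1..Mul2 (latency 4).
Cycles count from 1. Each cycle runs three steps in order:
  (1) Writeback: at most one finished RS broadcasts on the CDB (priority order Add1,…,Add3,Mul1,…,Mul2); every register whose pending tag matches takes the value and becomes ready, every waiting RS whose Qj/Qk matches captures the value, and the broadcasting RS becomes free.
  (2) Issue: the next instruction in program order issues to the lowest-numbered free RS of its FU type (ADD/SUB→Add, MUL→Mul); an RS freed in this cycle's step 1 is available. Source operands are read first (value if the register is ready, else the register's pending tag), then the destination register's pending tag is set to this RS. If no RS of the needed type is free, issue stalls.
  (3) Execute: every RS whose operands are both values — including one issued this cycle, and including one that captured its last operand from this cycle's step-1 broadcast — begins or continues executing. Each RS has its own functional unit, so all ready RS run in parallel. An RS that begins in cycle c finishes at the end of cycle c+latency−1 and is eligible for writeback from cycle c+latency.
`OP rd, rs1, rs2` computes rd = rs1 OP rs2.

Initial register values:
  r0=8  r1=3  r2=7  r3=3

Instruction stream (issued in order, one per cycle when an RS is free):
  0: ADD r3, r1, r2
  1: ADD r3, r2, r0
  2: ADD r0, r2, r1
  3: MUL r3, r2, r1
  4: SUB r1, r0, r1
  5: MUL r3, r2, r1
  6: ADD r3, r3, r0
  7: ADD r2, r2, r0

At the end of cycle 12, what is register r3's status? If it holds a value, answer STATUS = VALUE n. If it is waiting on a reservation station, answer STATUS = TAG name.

c1: issue ADD r3<-Add1 | r0:8,r1:3,r2:7,r3:Add1
c2: issue ADD r3<-Add2 | r0:8,r1:3,r2:7,r3:Add2
c3: CDB Add1=10; issue ADD r0<-Add1 | r0:Add1,r1:3,r2:7,r3:Add2
c4: CDB Add2=15; issue MUL r3<-Mul1 | r0:Add1,r1:3,r2:7,r3:Mul1
c5: CDB Add1=10; issue SUB r1<-Add1 | r0:10,r1:Add1,r2:7,r3:Mul1
c6: issue MUL r3<-Mul2 | r0:10,r1:Add1,r2:7,r3:Mul2
c7: CDB Add1=7; issue ADD r3<-Add1 | r0:10,r1:7,r2:7,r3:Add1
c8: CDB Mul1=21; issue ADD r2<-Add2 | r0:10,r1:7,r2:Add2,r3:Add1
c9: - | r0:10,r1:7,r2:Add2,r3:Add1
c10: CDB Add2=17 | r0:10,r1:7,r2:17,r3:Add1
c11: CDB Mul2=49 | r0:10,r1:7,r2:17,r3:Add1
c12: - | r0:10,r1:7,r2:17,r3:Add1

STATUS = TAG Add1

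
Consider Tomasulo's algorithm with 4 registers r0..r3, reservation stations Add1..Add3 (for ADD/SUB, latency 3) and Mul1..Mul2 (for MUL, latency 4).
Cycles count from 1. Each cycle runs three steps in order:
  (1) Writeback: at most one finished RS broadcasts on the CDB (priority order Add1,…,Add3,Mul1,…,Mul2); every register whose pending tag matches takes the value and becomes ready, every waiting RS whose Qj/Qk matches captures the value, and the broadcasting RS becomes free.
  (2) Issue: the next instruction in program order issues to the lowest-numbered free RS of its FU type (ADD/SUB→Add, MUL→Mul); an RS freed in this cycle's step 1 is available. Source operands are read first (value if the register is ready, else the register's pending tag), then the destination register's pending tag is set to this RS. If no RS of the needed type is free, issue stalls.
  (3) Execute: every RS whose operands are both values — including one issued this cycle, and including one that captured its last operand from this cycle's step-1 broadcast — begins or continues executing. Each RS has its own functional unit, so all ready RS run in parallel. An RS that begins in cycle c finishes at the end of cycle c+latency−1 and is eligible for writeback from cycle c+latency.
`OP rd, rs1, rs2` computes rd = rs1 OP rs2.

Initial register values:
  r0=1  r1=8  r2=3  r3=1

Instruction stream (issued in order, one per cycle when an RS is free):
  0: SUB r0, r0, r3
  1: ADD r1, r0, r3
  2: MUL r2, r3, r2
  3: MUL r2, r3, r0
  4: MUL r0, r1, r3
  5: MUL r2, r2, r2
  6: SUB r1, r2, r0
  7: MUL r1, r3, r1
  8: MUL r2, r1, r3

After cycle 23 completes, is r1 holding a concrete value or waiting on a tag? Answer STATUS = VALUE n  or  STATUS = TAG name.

STATUS = VALUE -1

  c1: issue SUB r0<-Add1  regs: r0:Add1,r1:8,r2:3,r3:1
  c2: issue ADD r1<-Add2  regs: r0:Add1,r1:Add2,r2:3,r3:1
  c3: issue MUL r2<-Mul1  regs: r0:Add1,r1:Add2,r2:Mul1,r3:1
  c4: CDB Add1=0; issue MUL r2<-Mul2  regs: r0:0,r1:Add2,r2:Mul2,r3:1
  c5: stall  regs: r0:0,r1:Add2,r2:Mul2,r3:1
  c6: stall  regs: r0:0,r1:Add2,r2:Mul2,r3:1
  c7: CDB Add2=1; stall  regs: r0:0,r1:1,r2:Mul2,r3:1
  c8: CDB Mul1=3; issue MUL r0<-Mul1  regs: r0:Mul1,r1:1,r2:Mul2,r3:1
  c9: CDB Mul2=0; issue MUL r2<-Mul2  regs: r0:Mul1,r1:1,r2:Mul2,r3:1
  c10: issue SUB r1<-Add1  regs: r0:Mul1,r1:Add1,r2:Mul2,r3:1
  c11: stall  regs: r0:Mul1,r1:Add1,r2:Mul2,r3:1
  c12: CDB Mul1=1; issue MUL r1<-Mul1  regs: r0:1,r1:Mul1,r2:Mul2,r3:1
  c13: CDB Mul2=0; issue MUL r2<-Mul2  regs: r0:1,r1:Mul1,r2:Mul2,r3:1
  c14: -  regs: r0:1,r1:Mul1,r2:Mul2,r3:1
  c15: -  regs: r0:1,r1:Mul1,r2:Mul2,r3:1
  c16: CDB Add1=-1  regs: r0:1,r1:Mul1,r2:Mul2,r3:1
  c17: -  regs: r0:1,r1:Mul1,r2:Mul2,r3:1
  c18: -  regs: r0:1,r1:Mul1,r2:Mul2,r3:1
  c19: -  regs: r0:1,r1:Mul1,r2:Mul2,r3:1
  c20: CDB Mul1=-1  regs: r0:1,r1:-1,r2:Mul2,r3:1
  c21: -  regs: r0:1,r1:-1,r2:Mul2,r3:1
  c22: -  regs: r0:1,r1:-1,r2:Mul2,r3:1
  c23: -  regs: r0:1,r1:-1,r2:Mul2,r3:1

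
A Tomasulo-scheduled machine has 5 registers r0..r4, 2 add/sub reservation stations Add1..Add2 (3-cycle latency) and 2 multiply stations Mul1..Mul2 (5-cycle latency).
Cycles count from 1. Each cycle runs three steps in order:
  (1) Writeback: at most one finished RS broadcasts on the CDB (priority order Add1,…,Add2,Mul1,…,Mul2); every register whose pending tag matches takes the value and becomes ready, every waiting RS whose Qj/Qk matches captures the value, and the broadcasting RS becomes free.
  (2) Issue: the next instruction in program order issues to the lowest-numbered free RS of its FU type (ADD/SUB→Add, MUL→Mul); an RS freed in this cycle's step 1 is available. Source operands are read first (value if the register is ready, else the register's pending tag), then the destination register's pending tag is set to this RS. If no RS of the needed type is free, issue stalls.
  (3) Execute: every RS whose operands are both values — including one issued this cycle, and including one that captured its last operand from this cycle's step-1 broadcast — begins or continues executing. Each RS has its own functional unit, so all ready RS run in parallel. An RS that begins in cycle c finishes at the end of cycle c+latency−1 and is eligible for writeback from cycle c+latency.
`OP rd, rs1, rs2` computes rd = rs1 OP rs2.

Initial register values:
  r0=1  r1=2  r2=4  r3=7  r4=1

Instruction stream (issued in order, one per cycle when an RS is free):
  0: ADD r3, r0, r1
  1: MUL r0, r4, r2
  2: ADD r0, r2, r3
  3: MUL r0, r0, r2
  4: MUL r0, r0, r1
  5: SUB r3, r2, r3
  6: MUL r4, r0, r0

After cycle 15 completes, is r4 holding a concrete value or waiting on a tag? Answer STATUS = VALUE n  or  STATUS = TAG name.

cycle 1: issue ADD r3<-Add1 // r0:1,r1:2,r2:4,r3:Add1,r4:1
cycle 2: issue MUL r0<-Mul1 // r0:Mul1,r1:2,r2:4,r3:Add1,r4:1
cycle 3: issue ADD r0<-Add2 // r0:Add2,r1:2,r2:4,r3:Add1,r4:1
cycle 4: CDB Add1=3; issue MUL r0<-Mul2 // r0:Mul2,r1:2,r2:4,r3:3,r4:1
cycle 5: stall // r0:Mul2,r1:2,r2:4,r3:3,r4:1
cycle 6: stall // r0:Mul2,r1:2,r2:4,r3:3,r4:1
cycle 7: CDB Add2=7; stall // r0:Mul2,r1:2,r2:4,r3:3,r4:1
cycle 8: CDB Mul1=4; issue MUL r0<-Mul1 // r0:Mul1,r1:2,r2:4,r3:3,r4:1
cycle 9: issue SUB r3<-Add1 // r0:Mul1,r1:2,r2:4,r3:Add1,r4:1
cycle 10: stall // r0:Mul1,r1:2,r2:4,r3:Add1,r4:1
cycle 11: stall // r0:Mul1,r1:2,r2:4,r3:Add1,r4:1
cycle 12: CDB Add1=1; stall // r0:Mul1,r1:2,r2:4,r3:1,r4:1
cycle 13: CDB Mul2=28; issue MUL r4<-Mul2 // r0:Mul1,r1:2,r2:4,r3:1,r4:Mul2
cycle 14: - // r0:Mul1,r1:2,r2:4,r3:1,r4:Mul2
cycle 15: - // r0:Mul1,r1:2,r2:4,r3:1,r4:Mul2

STATUS = TAG Mul2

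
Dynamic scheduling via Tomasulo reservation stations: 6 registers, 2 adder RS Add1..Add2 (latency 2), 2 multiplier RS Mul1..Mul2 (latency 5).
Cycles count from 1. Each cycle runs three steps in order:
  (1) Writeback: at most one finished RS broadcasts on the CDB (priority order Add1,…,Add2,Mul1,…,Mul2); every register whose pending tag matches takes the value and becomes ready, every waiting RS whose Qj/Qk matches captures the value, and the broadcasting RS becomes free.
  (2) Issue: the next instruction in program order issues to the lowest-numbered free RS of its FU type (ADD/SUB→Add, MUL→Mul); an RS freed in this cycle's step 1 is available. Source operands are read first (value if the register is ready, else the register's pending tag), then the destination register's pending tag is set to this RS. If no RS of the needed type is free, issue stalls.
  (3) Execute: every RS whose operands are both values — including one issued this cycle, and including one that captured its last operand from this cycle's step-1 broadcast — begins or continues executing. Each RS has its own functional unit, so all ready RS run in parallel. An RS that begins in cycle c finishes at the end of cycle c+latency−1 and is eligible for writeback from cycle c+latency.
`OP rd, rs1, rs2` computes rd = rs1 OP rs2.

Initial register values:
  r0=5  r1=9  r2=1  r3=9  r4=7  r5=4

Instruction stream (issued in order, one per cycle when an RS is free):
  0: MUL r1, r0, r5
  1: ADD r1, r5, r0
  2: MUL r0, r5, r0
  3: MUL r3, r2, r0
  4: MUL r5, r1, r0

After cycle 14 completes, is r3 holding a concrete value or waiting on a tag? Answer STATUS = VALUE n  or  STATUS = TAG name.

cycle 1: issue MUL r1<-Mul1 // r0:5,r1:Mul1,r2:1,r3:9,r4:7,r5:4
cycle 2: issue ADD r1<-Add1 // r0:5,r1:Add1,r2:1,r3:9,r4:7,r5:4
cycle 3: issue MUL r0<-Mul2 // r0:Mul2,r1:Add1,r2:1,r3:9,r4:7,r5:4
cycle 4: CDB Add1=9; stall // r0:Mul2,r1:9,r2:1,r3:9,r4:7,r5:4
cycle 5: stall // r0:Mul2,r1:9,r2:1,r3:9,r4:7,r5:4
cycle 6: CDB Mul1=20; issue MUL r3<-Mul1 // r0:Mul2,r1:9,r2:1,r3:Mul1,r4:7,r5:4
cycle 7: stall // r0:Mul2,r1:9,r2:1,r3:Mul1,r4:7,r5:4
cycle 8: CDB Mul2=20; issue MUL r5<-Mul2 // r0:20,r1:9,r2:1,r3:Mul1,r4:7,r5:Mul2
cycle 9: - // r0:20,r1:9,r2:1,r3:Mul1,r4:7,r5:Mul2
cycle 10: - // r0:20,r1:9,r2:1,r3:Mul1,r4:7,r5:Mul2
cycle 11: - // r0:20,r1:9,r2:1,r3:Mul1,r4:7,r5:Mul2
cycle 12: - // r0:20,r1:9,r2:1,r3:Mul1,r4:7,r5:Mul2
cycle 13: CDB Mul1=20 // r0:20,r1:9,r2:1,r3:20,r4:7,r5:Mul2
cycle 14: CDB Mul2=180 // r0:20,r1:9,r2:1,r3:20,r4:7,r5:180

STATUS = VALUE 20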